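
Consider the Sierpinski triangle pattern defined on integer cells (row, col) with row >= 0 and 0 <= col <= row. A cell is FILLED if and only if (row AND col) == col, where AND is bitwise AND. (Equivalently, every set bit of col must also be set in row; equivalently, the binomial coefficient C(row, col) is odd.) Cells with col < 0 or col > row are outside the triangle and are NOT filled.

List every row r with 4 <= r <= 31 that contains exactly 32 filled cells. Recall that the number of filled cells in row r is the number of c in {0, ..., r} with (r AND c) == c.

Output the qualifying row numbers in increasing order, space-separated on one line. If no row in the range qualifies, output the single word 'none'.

Row r has 2^popcount(r) filled cells, so we need popcount(r) = log2(32) = 5.
Scan r = 4..31 and keep those with exactly 5 one-bits:
r=4=100 popcount=1 -> skip
r=5=101 popcount=2 -> skip
r=6=110 popcount=2 -> skip
r=7=111 popcount=3 -> skip
r=8=1000 popcount=1 -> skip
r=9=1001 popcount=2 -> skip
r=10=1010 popcount=2 -> skip
r=11=1011 popcount=3 -> skip
r=12=1100 popcount=2 -> skip
r=13=1101 popcount=3 -> skip
r=14=1110 popcount=3 -> skip
r=15=1111 popcount=4 -> skip
r=16=10000 popcount=1 -> skip
r=17=10001 popcount=2 -> skip
r=18=10010 popcount=2 -> skip
r=19=10011 popcount=3 -> skip
r=20=10100 popcount=2 -> skip
r=21=10101 popcount=3 -> skip
r=22=10110 popcount=3 -> skip
r=23=10111 popcount=4 -> skip
r=24=11000 popcount=2 -> skip
r=25=11001 popcount=3 -> skip
r=26=11010 popcount=3 -> skip
r=27=11011 popcount=4 -> skip
r=28=11100 popcount=3 -> skip
r=29=11101 popcount=4 -> skip
r=30=11110 popcount=4 -> skip
r=31=11111 popcount=5 -> KEEP
Kept rows: 31

Answer: 31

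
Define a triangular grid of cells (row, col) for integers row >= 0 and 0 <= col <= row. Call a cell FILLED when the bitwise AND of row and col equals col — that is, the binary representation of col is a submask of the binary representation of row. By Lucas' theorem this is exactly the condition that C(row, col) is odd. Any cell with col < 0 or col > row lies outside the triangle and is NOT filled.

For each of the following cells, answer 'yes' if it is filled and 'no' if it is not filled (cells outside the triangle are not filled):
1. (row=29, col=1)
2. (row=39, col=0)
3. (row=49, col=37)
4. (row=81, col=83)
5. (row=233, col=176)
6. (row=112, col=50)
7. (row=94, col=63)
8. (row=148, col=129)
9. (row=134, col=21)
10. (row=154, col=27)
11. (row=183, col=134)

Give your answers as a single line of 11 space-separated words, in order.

(29,1): row=0b11101, col=0b1, row AND col = 0b1 = 1; 1 == 1 -> filled
(39,0): row=0b100111, col=0b0, row AND col = 0b0 = 0; 0 == 0 -> filled
(49,37): row=0b110001, col=0b100101, row AND col = 0b100001 = 33; 33 != 37 -> empty
(81,83): col outside [0, 81] -> not filled
(233,176): row=0b11101001, col=0b10110000, row AND col = 0b10100000 = 160; 160 != 176 -> empty
(112,50): row=0b1110000, col=0b110010, row AND col = 0b110000 = 48; 48 != 50 -> empty
(94,63): row=0b1011110, col=0b111111, row AND col = 0b11110 = 30; 30 != 63 -> empty
(148,129): row=0b10010100, col=0b10000001, row AND col = 0b10000000 = 128; 128 != 129 -> empty
(134,21): row=0b10000110, col=0b10101, row AND col = 0b100 = 4; 4 != 21 -> empty
(154,27): row=0b10011010, col=0b11011, row AND col = 0b11010 = 26; 26 != 27 -> empty
(183,134): row=0b10110111, col=0b10000110, row AND col = 0b10000110 = 134; 134 == 134 -> filled

Answer: yes yes no no no no no no no no yes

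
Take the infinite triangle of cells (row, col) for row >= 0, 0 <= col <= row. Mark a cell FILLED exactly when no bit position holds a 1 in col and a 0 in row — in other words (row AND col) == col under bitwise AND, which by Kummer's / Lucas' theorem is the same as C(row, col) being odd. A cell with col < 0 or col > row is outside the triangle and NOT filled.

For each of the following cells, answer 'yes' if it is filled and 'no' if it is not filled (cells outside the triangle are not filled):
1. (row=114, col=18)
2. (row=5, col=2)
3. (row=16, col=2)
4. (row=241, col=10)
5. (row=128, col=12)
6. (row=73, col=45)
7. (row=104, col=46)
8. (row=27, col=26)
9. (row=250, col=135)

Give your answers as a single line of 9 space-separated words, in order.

Answer: yes no no no no no no yes no

Derivation:
(114,18): row=0b1110010, col=0b10010, row AND col = 0b10010 = 18; 18 == 18 -> filled
(5,2): row=0b101, col=0b10, row AND col = 0b0 = 0; 0 != 2 -> empty
(16,2): row=0b10000, col=0b10, row AND col = 0b0 = 0; 0 != 2 -> empty
(241,10): row=0b11110001, col=0b1010, row AND col = 0b0 = 0; 0 != 10 -> empty
(128,12): row=0b10000000, col=0b1100, row AND col = 0b0 = 0; 0 != 12 -> empty
(73,45): row=0b1001001, col=0b101101, row AND col = 0b1001 = 9; 9 != 45 -> empty
(104,46): row=0b1101000, col=0b101110, row AND col = 0b101000 = 40; 40 != 46 -> empty
(27,26): row=0b11011, col=0b11010, row AND col = 0b11010 = 26; 26 == 26 -> filled
(250,135): row=0b11111010, col=0b10000111, row AND col = 0b10000010 = 130; 130 != 135 -> empty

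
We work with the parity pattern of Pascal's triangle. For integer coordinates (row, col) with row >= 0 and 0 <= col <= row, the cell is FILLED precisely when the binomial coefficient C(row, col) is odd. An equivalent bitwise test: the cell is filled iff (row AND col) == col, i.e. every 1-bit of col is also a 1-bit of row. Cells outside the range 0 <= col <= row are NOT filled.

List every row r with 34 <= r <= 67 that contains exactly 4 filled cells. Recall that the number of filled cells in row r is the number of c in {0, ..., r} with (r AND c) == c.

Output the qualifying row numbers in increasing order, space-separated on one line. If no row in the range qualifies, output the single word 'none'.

Row r has 2^popcount(r) filled cells, so we need popcount(r) = log2(4) = 2.
Scan r = 34..67 and keep those with exactly 2 one-bits:
r=34=100010 popcount=2 -> KEEP
r=35=100011 popcount=3 -> skip
r=36=100100 popcount=2 -> KEEP
r=37=100101 popcount=3 -> skip
r=38=100110 popcount=3 -> skip
r=39=100111 popcount=4 -> skip
r=40=101000 popcount=2 -> KEEP
r=41=101001 popcount=3 -> skip
r=42=101010 popcount=3 -> skip
r=43=101011 popcount=4 -> skip
r=44=101100 popcount=3 -> skip
r=45=101101 popcount=4 -> skip
r=46=101110 popcount=4 -> skip
r=47=101111 popcount=5 -> skip
r=48=110000 popcount=2 -> KEEP
r=49=110001 popcount=3 -> skip
r=50=110010 popcount=3 -> skip
r=51=110011 popcount=4 -> skip
r=52=110100 popcount=3 -> skip
r=53=110101 popcount=4 -> skip
r=54=110110 popcount=4 -> skip
r=55=110111 popcount=5 -> skip
r=56=111000 popcount=3 -> skip
r=57=111001 popcount=4 -> skip
r=58=111010 popcount=4 -> skip
r=59=111011 popcount=5 -> skip
r=60=111100 popcount=4 -> skip
r=61=111101 popcount=5 -> skip
r=62=111110 popcount=5 -> skip
r=63=111111 popcount=6 -> skip
r=64=1000000 popcount=1 -> skip
r=65=1000001 popcount=2 -> KEEP
r=66=1000010 popcount=2 -> KEEP
r=67=1000011 popcount=3 -> skip
Kept rows: 34 36 40 48 65 66

Answer: 34 36 40 48 65 66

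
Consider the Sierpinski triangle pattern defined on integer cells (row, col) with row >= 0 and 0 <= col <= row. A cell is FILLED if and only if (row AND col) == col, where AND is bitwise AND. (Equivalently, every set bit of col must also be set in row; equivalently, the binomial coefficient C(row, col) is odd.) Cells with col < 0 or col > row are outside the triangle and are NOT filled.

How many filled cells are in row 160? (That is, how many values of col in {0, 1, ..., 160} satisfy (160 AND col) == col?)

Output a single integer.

Answer: 4

Derivation:
160 in binary = 10100000
popcount(160) = number of 1-bits in 10100000 = 2
A col c satisfies (160 AND c) == c iff every set bit of c is also set in 160; each of the 2 set bits of 160 can independently be on or off in c.
count = 2^2 = 4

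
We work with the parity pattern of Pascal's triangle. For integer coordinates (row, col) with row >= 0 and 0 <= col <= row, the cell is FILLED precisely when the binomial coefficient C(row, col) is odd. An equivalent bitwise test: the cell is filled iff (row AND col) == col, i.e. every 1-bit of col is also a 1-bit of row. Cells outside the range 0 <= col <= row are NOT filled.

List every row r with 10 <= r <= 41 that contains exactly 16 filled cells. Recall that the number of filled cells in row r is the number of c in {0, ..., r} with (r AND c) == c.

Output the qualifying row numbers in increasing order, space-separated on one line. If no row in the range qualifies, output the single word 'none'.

Row r has 2^popcount(r) filled cells, so we need popcount(r) = log2(16) = 4.
Scan r = 10..41 and keep those with exactly 4 one-bits:
r=10=1010 popcount=2 -> skip
r=11=1011 popcount=3 -> skip
r=12=1100 popcount=2 -> skip
r=13=1101 popcount=3 -> skip
r=14=1110 popcount=3 -> skip
r=15=1111 popcount=4 -> KEEP
r=16=10000 popcount=1 -> skip
r=17=10001 popcount=2 -> skip
r=18=10010 popcount=2 -> skip
r=19=10011 popcount=3 -> skip
r=20=10100 popcount=2 -> skip
r=21=10101 popcount=3 -> skip
r=22=10110 popcount=3 -> skip
r=23=10111 popcount=4 -> KEEP
r=24=11000 popcount=2 -> skip
r=25=11001 popcount=3 -> skip
r=26=11010 popcount=3 -> skip
r=27=11011 popcount=4 -> KEEP
r=28=11100 popcount=3 -> skip
r=29=11101 popcount=4 -> KEEP
r=30=11110 popcount=4 -> KEEP
r=31=11111 popcount=5 -> skip
r=32=100000 popcount=1 -> skip
r=33=100001 popcount=2 -> skip
r=34=100010 popcount=2 -> skip
r=35=100011 popcount=3 -> skip
r=36=100100 popcount=2 -> skip
r=37=100101 popcount=3 -> skip
r=38=100110 popcount=3 -> skip
r=39=100111 popcount=4 -> KEEP
r=40=101000 popcount=2 -> skip
r=41=101001 popcount=3 -> skip
Kept rows: 15 23 27 29 30 39

Answer: 15 23 27 29 30 39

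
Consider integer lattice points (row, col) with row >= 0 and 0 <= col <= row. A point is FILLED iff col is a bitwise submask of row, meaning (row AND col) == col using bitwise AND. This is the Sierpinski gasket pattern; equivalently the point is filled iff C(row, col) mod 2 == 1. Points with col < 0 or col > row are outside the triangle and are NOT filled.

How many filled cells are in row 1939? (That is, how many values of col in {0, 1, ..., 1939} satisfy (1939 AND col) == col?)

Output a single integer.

1939 in binary = 11110010011
popcount(1939) = number of 1-bits in 11110010011 = 7
A col c satisfies (1939 AND c) == c iff every set bit of c is also set in 1939; each of the 7 set bits of 1939 can independently be on or off in c.
count = 2^7 = 128

Answer: 128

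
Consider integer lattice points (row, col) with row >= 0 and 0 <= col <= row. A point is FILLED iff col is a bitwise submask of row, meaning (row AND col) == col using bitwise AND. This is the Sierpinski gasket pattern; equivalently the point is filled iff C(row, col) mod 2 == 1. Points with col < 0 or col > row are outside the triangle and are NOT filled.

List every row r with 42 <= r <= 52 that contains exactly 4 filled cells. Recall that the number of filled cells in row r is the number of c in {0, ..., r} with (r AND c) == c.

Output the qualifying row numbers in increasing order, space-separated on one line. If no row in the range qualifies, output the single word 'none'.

Row r has 2^popcount(r) filled cells, so we need popcount(r) = log2(4) = 2.
Scan r = 42..52 and keep those with exactly 2 one-bits:
r=42=101010 popcount=3 -> skip
r=43=101011 popcount=4 -> skip
r=44=101100 popcount=3 -> skip
r=45=101101 popcount=4 -> skip
r=46=101110 popcount=4 -> skip
r=47=101111 popcount=5 -> skip
r=48=110000 popcount=2 -> KEEP
r=49=110001 popcount=3 -> skip
r=50=110010 popcount=3 -> skip
r=51=110011 popcount=4 -> skip
r=52=110100 popcount=3 -> skip
Kept rows: 48

Answer: 48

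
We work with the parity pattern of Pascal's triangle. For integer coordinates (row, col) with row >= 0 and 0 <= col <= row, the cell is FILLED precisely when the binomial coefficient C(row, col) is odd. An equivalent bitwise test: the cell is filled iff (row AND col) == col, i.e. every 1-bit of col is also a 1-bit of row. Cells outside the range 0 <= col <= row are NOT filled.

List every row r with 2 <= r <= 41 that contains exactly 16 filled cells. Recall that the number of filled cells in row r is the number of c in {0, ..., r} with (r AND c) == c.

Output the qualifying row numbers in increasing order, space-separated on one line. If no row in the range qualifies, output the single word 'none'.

Row r has 2^popcount(r) filled cells, so we need popcount(r) = log2(16) = 4.
Scan r = 2..41 and keep those with exactly 4 one-bits:
r=2=10 popcount=1 -> skip
r=3=11 popcount=2 -> skip
r=4=100 popcount=1 -> skip
r=5=101 popcount=2 -> skip
r=6=110 popcount=2 -> skip
r=7=111 popcount=3 -> skip
r=8=1000 popcount=1 -> skip
r=9=1001 popcount=2 -> skip
r=10=1010 popcount=2 -> skip
r=11=1011 popcount=3 -> skip
r=12=1100 popcount=2 -> skip
r=13=1101 popcount=3 -> skip
r=14=1110 popcount=3 -> skip
r=15=1111 popcount=4 -> KEEP
r=16=10000 popcount=1 -> skip
r=17=10001 popcount=2 -> skip
r=18=10010 popcount=2 -> skip
r=19=10011 popcount=3 -> skip
r=20=10100 popcount=2 -> skip
r=21=10101 popcount=3 -> skip
r=22=10110 popcount=3 -> skip
r=23=10111 popcount=4 -> KEEP
r=24=11000 popcount=2 -> skip
r=25=11001 popcount=3 -> skip
r=26=11010 popcount=3 -> skip
r=27=11011 popcount=4 -> KEEP
r=28=11100 popcount=3 -> skip
r=29=11101 popcount=4 -> KEEP
r=30=11110 popcount=4 -> KEEP
r=31=11111 popcount=5 -> skip
r=32=100000 popcount=1 -> skip
r=33=100001 popcount=2 -> skip
r=34=100010 popcount=2 -> skip
r=35=100011 popcount=3 -> skip
r=36=100100 popcount=2 -> skip
r=37=100101 popcount=3 -> skip
r=38=100110 popcount=3 -> skip
r=39=100111 popcount=4 -> KEEP
r=40=101000 popcount=2 -> skip
r=41=101001 popcount=3 -> skip
Kept rows: 15 23 27 29 30 39

Answer: 15 23 27 29 30 39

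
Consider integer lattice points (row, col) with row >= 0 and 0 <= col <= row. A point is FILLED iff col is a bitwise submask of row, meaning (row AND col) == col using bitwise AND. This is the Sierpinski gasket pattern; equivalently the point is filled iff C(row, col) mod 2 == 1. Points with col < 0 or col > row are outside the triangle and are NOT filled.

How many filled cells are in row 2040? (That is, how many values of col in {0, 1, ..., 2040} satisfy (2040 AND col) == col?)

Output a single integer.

Answer: 256

Derivation:
2040 in binary = 11111111000
popcount(2040) = number of 1-bits in 11111111000 = 8
A col c satisfies (2040 AND c) == c iff every set bit of c is also set in 2040; each of the 8 set bits of 2040 can independently be on or off in c.
count = 2^8 = 256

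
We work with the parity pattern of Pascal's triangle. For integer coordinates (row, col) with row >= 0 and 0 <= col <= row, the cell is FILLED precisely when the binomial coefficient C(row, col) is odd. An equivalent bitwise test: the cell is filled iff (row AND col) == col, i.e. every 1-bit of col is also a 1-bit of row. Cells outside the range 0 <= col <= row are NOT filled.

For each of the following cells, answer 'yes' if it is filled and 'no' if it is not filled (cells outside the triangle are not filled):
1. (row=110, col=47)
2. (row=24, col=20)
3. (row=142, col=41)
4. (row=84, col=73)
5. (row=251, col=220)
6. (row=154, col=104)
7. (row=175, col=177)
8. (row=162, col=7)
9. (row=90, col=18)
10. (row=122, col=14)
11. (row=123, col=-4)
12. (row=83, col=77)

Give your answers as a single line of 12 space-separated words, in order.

(110,47): row=0b1101110, col=0b101111, row AND col = 0b101110 = 46; 46 != 47 -> empty
(24,20): row=0b11000, col=0b10100, row AND col = 0b10000 = 16; 16 != 20 -> empty
(142,41): row=0b10001110, col=0b101001, row AND col = 0b1000 = 8; 8 != 41 -> empty
(84,73): row=0b1010100, col=0b1001001, row AND col = 0b1000000 = 64; 64 != 73 -> empty
(251,220): row=0b11111011, col=0b11011100, row AND col = 0b11011000 = 216; 216 != 220 -> empty
(154,104): row=0b10011010, col=0b1101000, row AND col = 0b1000 = 8; 8 != 104 -> empty
(175,177): col outside [0, 175] -> not filled
(162,7): row=0b10100010, col=0b111, row AND col = 0b10 = 2; 2 != 7 -> empty
(90,18): row=0b1011010, col=0b10010, row AND col = 0b10010 = 18; 18 == 18 -> filled
(122,14): row=0b1111010, col=0b1110, row AND col = 0b1010 = 10; 10 != 14 -> empty
(123,-4): col outside [0, 123] -> not filled
(83,77): row=0b1010011, col=0b1001101, row AND col = 0b1000001 = 65; 65 != 77 -> empty

Answer: no no no no no no no no yes no no no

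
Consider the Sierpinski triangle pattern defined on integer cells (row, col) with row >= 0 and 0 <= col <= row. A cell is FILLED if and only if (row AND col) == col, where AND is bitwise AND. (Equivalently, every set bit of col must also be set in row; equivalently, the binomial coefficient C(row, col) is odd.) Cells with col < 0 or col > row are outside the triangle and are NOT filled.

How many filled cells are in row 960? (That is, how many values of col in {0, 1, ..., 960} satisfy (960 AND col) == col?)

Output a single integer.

Answer: 16

Derivation:
960 in binary = 1111000000
popcount(960) = number of 1-bits in 1111000000 = 4
A col c satisfies (960 AND c) == c iff every set bit of c is also set in 960; each of the 4 set bits of 960 can independently be on or off in c.
count = 2^4 = 16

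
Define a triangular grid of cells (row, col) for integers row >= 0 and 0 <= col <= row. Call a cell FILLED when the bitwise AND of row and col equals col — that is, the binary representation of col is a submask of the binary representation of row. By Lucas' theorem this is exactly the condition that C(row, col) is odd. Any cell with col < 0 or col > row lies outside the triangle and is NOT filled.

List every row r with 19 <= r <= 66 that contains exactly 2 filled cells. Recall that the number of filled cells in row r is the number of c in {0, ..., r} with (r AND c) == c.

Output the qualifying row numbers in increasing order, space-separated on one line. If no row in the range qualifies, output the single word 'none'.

Answer: 32 64

Derivation:
Row r has 2^popcount(r) filled cells, so we need popcount(r) = log2(2) = 1.
Scan r = 19..66 and keep those with exactly 1 one-bits:
r=19=10011 popcount=3 -> skip
r=20=10100 popcount=2 -> skip
r=21=10101 popcount=3 -> skip
r=22=10110 popcount=3 -> skip
r=23=10111 popcount=4 -> skip
r=24=11000 popcount=2 -> skip
r=25=11001 popcount=3 -> skip
r=26=11010 popcount=3 -> skip
r=27=11011 popcount=4 -> skip
r=28=11100 popcount=3 -> skip
r=29=11101 popcount=4 -> skip
r=30=11110 popcount=4 -> skip
r=31=11111 popcount=5 -> skip
r=32=100000 popcount=1 -> KEEP
r=33=100001 popcount=2 -> skip
r=34=100010 popcount=2 -> skip
r=35=100011 popcount=3 -> skip
r=36=100100 popcount=2 -> skip
r=37=100101 popcount=3 -> skip
r=38=100110 popcount=3 -> skip
r=39=100111 popcount=4 -> skip
r=40=101000 popcount=2 -> skip
r=41=101001 popcount=3 -> skip
r=42=101010 popcount=3 -> skip
r=43=101011 popcount=4 -> skip
r=44=101100 popcount=3 -> skip
r=45=101101 popcount=4 -> skip
r=46=101110 popcount=4 -> skip
r=47=101111 popcount=5 -> skip
r=48=110000 popcount=2 -> skip
r=49=110001 popcount=3 -> skip
r=50=110010 popcount=3 -> skip
r=51=110011 popcount=4 -> skip
r=52=110100 popcount=3 -> skip
r=53=110101 popcount=4 -> skip
r=54=110110 popcount=4 -> skip
r=55=110111 popcount=5 -> skip
r=56=111000 popcount=3 -> skip
r=57=111001 popcount=4 -> skip
r=58=111010 popcount=4 -> skip
r=59=111011 popcount=5 -> skip
r=60=111100 popcount=4 -> skip
r=61=111101 popcount=5 -> skip
r=62=111110 popcount=5 -> skip
r=63=111111 popcount=6 -> skip
r=64=1000000 popcount=1 -> KEEP
r=65=1000001 popcount=2 -> skip
r=66=1000010 popcount=2 -> skip
Kept rows: 32 64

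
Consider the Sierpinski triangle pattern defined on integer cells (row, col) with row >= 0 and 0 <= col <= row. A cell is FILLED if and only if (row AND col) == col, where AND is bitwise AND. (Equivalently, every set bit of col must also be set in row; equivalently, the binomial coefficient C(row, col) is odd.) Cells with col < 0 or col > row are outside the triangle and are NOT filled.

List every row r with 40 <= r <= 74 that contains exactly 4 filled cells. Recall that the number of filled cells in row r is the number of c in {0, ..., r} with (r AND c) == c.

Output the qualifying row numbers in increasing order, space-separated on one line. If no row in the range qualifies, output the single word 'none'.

Answer: 40 48 65 66 68 72

Derivation:
Row r has 2^popcount(r) filled cells, so we need popcount(r) = log2(4) = 2.
Scan r = 40..74 and keep those with exactly 2 one-bits:
r=40=101000 popcount=2 -> KEEP
r=41=101001 popcount=3 -> skip
r=42=101010 popcount=3 -> skip
r=43=101011 popcount=4 -> skip
r=44=101100 popcount=3 -> skip
r=45=101101 popcount=4 -> skip
r=46=101110 popcount=4 -> skip
r=47=101111 popcount=5 -> skip
r=48=110000 popcount=2 -> KEEP
r=49=110001 popcount=3 -> skip
r=50=110010 popcount=3 -> skip
r=51=110011 popcount=4 -> skip
r=52=110100 popcount=3 -> skip
r=53=110101 popcount=4 -> skip
r=54=110110 popcount=4 -> skip
r=55=110111 popcount=5 -> skip
r=56=111000 popcount=3 -> skip
r=57=111001 popcount=4 -> skip
r=58=111010 popcount=4 -> skip
r=59=111011 popcount=5 -> skip
r=60=111100 popcount=4 -> skip
r=61=111101 popcount=5 -> skip
r=62=111110 popcount=5 -> skip
r=63=111111 popcount=6 -> skip
r=64=1000000 popcount=1 -> skip
r=65=1000001 popcount=2 -> KEEP
r=66=1000010 popcount=2 -> KEEP
r=67=1000011 popcount=3 -> skip
r=68=1000100 popcount=2 -> KEEP
r=69=1000101 popcount=3 -> skip
r=70=1000110 popcount=3 -> skip
r=71=1000111 popcount=4 -> skip
r=72=1001000 popcount=2 -> KEEP
r=73=1001001 popcount=3 -> skip
r=74=1001010 popcount=3 -> skip
Kept rows: 40 48 65 66 68 72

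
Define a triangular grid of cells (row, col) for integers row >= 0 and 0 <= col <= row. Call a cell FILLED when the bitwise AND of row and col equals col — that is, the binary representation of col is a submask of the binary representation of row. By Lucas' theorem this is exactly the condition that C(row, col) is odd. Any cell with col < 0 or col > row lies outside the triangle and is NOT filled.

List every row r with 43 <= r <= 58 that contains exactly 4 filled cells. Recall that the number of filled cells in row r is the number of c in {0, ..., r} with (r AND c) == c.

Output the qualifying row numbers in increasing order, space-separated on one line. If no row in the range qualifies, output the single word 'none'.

Answer: 48

Derivation:
Row r has 2^popcount(r) filled cells, so we need popcount(r) = log2(4) = 2.
Scan r = 43..58 and keep those with exactly 2 one-bits:
r=43=101011 popcount=4 -> skip
r=44=101100 popcount=3 -> skip
r=45=101101 popcount=4 -> skip
r=46=101110 popcount=4 -> skip
r=47=101111 popcount=5 -> skip
r=48=110000 popcount=2 -> KEEP
r=49=110001 popcount=3 -> skip
r=50=110010 popcount=3 -> skip
r=51=110011 popcount=4 -> skip
r=52=110100 popcount=3 -> skip
r=53=110101 popcount=4 -> skip
r=54=110110 popcount=4 -> skip
r=55=110111 popcount=5 -> skip
r=56=111000 popcount=3 -> skip
r=57=111001 popcount=4 -> skip
r=58=111010 popcount=4 -> skip
Kept rows: 48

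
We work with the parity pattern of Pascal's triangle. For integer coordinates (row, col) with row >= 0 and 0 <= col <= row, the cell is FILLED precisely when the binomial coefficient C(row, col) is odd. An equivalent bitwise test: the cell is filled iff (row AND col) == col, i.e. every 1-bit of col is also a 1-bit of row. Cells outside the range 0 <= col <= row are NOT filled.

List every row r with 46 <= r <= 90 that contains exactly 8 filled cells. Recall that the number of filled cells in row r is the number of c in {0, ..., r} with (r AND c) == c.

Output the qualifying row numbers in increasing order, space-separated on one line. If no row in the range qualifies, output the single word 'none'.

Row r has 2^popcount(r) filled cells, so we need popcount(r) = log2(8) = 3.
Scan r = 46..90 and keep those with exactly 3 one-bits:
r=46=101110 popcount=4 -> skip
r=47=101111 popcount=5 -> skip
r=48=110000 popcount=2 -> skip
r=49=110001 popcount=3 -> KEEP
r=50=110010 popcount=3 -> KEEP
r=51=110011 popcount=4 -> skip
r=52=110100 popcount=3 -> KEEP
r=53=110101 popcount=4 -> skip
r=54=110110 popcount=4 -> skip
r=55=110111 popcount=5 -> skip
r=56=111000 popcount=3 -> KEEP
r=57=111001 popcount=4 -> skip
r=58=111010 popcount=4 -> skip
r=59=111011 popcount=5 -> skip
r=60=111100 popcount=4 -> skip
r=61=111101 popcount=5 -> skip
r=62=111110 popcount=5 -> skip
r=63=111111 popcount=6 -> skip
r=64=1000000 popcount=1 -> skip
r=65=1000001 popcount=2 -> skip
r=66=1000010 popcount=2 -> skip
r=67=1000011 popcount=3 -> KEEP
r=68=1000100 popcount=2 -> skip
r=69=1000101 popcount=3 -> KEEP
r=70=1000110 popcount=3 -> KEEP
r=71=1000111 popcount=4 -> skip
r=72=1001000 popcount=2 -> skip
r=73=1001001 popcount=3 -> KEEP
r=74=1001010 popcount=3 -> KEEP
r=75=1001011 popcount=4 -> skip
r=76=1001100 popcount=3 -> KEEP
r=77=1001101 popcount=4 -> skip
r=78=1001110 popcount=4 -> skip
r=79=1001111 popcount=5 -> skip
r=80=1010000 popcount=2 -> skip
r=81=1010001 popcount=3 -> KEEP
r=82=1010010 popcount=3 -> KEEP
r=83=1010011 popcount=4 -> skip
r=84=1010100 popcount=3 -> KEEP
r=85=1010101 popcount=4 -> skip
r=86=1010110 popcount=4 -> skip
r=87=1010111 popcount=5 -> skip
r=88=1011000 popcount=3 -> KEEP
r=89=1011001 popcount=4 -> skip
r=90=1011010 popcount=4 -> skip
Kept rows: 49 50 52 56 67 69 70 73 74 76 81 82 84 88

Answer: 49 50 52 56 67 69 70 73 74 76 81 82 84 88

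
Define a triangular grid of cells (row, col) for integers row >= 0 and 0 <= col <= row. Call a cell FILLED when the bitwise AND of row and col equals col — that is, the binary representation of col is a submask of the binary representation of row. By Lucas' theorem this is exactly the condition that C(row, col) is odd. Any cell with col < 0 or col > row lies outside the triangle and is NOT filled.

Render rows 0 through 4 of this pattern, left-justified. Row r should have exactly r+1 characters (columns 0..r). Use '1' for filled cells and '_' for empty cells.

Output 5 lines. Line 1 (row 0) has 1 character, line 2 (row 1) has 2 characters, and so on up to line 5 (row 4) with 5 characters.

Answer: 1
11
1_1
1111
1___1

Derivation:
r0=0: 1
r1=1: 11
r2=10: 1_1
r3=11: 1111
r4=100: 1___1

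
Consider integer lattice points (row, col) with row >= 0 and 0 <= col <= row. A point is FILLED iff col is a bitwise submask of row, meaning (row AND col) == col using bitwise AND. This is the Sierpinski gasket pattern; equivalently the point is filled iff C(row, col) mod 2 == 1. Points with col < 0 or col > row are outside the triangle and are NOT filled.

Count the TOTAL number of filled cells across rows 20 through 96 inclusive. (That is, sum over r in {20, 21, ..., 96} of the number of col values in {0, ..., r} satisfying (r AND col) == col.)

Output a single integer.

Answer: 1120

Derivation:
r20=10100 pc2: +4 =4
r21=10101 pc3: +8 =12
r22=10110 pc3: +8 =20
r23=10111 pc4: +16 =36
r24=11000 pc2: +4 =40
r25=11001 pc3: +8 =48
r26=11010 pc3: +8 =56
r27=11011 pc4: +16 =72
r28=11100 pc3: +8 =80
r29=11101 pc4: +16 =96
r30=11110 pc4: +16 =112
r31=11111 pc5: +32 =144
r32=100000 pc1: +2 =146
r33=100001 pc2: +4 =150
r34=100010 pc2: +4 =154
r35=100011 pc3: +8 =162
r36=100100 pc2: +4 =166
r37=100101 pc3: +8 =174
r38=100110 pc3: +8 =182
r39=100111 pc4: +16 =198
r40=101000 pc2: +4 =202
r41=101001 pc3: +8 =210
r42=101010 pc3: +8 =218
r43=101011 pc4: +16 =234
r44=101100 pc3: +8 =242
r45=101101 pc4: +16 =258
r46=101110 pc4: +16 =274
r47=101111 pc5: +32 =306
r48=110000 pc2: +4 =310
r49=110001 pc3: +8 =318
r50=110010 pc3: +8 =326
r51=110011 pc4: +16 =342
r52=110100 pc3: +8 =350
r53=110101 pc4: +16 =366
r54=110110 pc4: +16 =382
r55=110111 pc5: +32 =414
r56=111000 pc3: +8 =422
r57=111001 pc4: +16 =438
r58=111010 pc4: +16 =454
r59=111011 pc5: +32 =486
r60=111100 pc4: +16 =502
r61=111101 pc5: +32 =534
r62=111110 pc5: +32 =566
r63=111111 pc6: +64 =630
r64=1000000 pc1: +2 =632
r65=1000001 pc2: +4 =636
r66=1000010 pc2: +4 =640
r67=1000011 pc3: +8 =648
r68=1000100 pc2: +4 =652
r69=1000101 pc3: +8 =660
r70=1000110 pc3: +8 =668
r71=1000111 pc4: +16 =684
r72=1001000 pc2: +4 =688
r73=1001001 pc3: +8 =696
r74=1001010 pc3: +8 =704
r75=1001011 pc4: +16 =720
r76=1001100 pc3: +8 =728
r77=1001101 pc4: +16 =744
r78=1001110 pc4: +16 =760
r79=1001111 pc5: +32 =792
r80=1010000 pc2: +4 =796
r81=1010001 pc3: +8 =804
r82=1010010 pc3: +8 =812
r83=1010011 pc4: +16 =828
r84=1010100 pc3: +8 =836
r85=1010101 pc4: +16 =852
r86=1010110 pc4: +16 =868
r87=1010111 pc5: +32 =900
r88=1011000 pc3: +8 =908
r89=1011001 pc4: +16 =924
r90=1011010 pc4: +16 =940
r91=1011011 pc5: +32 =972
r92=1011100 pc4: +16 =988
r93=1011101 pc5: +32 =1020
r94=1011110 pc5: +32 =1052
r95=1011111 pc6: +64 =1116
r96=1100000 pc2: +4 =1120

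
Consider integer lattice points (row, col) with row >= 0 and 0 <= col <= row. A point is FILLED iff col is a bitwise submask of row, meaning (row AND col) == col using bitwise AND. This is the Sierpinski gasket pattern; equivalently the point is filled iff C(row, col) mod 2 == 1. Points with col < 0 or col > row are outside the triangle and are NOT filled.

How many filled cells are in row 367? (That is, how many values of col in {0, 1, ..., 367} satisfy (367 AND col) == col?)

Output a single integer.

367 in binary = 101101111
popcount(367) = number of 1-bits in 101101111 = 7
A col c satisfies (367 AND c) == c iff every set bit of c is also set in 367; each of the 7 set bits of 367 can independently be on or off in c.
count = 2^7 = 128

Answer: 128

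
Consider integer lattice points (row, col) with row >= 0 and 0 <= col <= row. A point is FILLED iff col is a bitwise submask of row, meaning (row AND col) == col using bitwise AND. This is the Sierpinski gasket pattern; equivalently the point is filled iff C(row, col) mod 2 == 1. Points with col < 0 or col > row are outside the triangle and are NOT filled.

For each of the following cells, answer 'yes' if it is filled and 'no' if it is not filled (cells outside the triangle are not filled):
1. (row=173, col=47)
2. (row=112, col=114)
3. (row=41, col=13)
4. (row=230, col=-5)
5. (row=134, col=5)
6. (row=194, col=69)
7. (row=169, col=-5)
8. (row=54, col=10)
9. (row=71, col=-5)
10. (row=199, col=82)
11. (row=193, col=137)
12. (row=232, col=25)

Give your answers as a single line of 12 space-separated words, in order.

(173,47): row=0b10101101, col=0b101111, row AND col = 0b101101 = 45; 45 != 47 -> empty
(112,114): col outside [0, 112] -> not filled
(41,13): row=0b101001, col=0b1101, row AND col = 0b1001 = 9; 9 != 13 -> empty
(230,-5): col outside [0, 230] -> not filled
(134,5): row=0b10000110, col=0b101, row AND col = 0b100 = 4; 4 != 5 -> empty
(194,69): row=0b11000010, col=0b1000101, row AND col = 0b1000000 = 64; 64 != 69 -> empty
(169,-5): col outside [0, 169] -> not filled
(54,10): row=0b110110, col=0b1010, row AND col = 0b10 = 2; 2 != 10 -> empty
(71,-5): col outside [0, 71] -> not filled
(199,82): row=0b11000111, col=0b1010010, row AND col = 0b1000010 = 66; 66 != 82 -> empty
(193,137): row=0b11000001, col=0b10001001, row AND col = 0b10000001 = 129; 129 != 137 -> empty
(232,25): row=0b11101000, col=0b11001, row AND col = 0b1000 = 8; 8 != 25 -> empty

Answer: no no no no no no no no no no no no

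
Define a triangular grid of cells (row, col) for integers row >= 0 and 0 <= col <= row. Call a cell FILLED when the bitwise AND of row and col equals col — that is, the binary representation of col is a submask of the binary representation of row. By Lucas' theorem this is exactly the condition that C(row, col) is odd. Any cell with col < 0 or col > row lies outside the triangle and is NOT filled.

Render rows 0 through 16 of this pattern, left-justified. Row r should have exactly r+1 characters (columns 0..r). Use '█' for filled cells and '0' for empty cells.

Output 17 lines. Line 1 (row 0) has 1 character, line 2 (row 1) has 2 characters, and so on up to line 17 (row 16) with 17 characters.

Answer: █
██
█0█
████
█000█
██00██
█0█0█0█
████████
█0000000█
██000000██
█0█00000█0█
████0000████
█000█000█000█
██00██00██00██
█0█0█0█0█0█0█0█
████████████████
█000000000000000█

Derivation:
r0=0: █
r1=1: ██
r2=10: █0█
r3=11: ████
r4=100: █000█
r5=101: ██00██
r6=110: █0█0█0█
r7=111: ████████
r8=1000: █0000000█
r9=1001: ██000000██
r10=1010: █0█00000█0█
r11=1011: ████0000████
r12=1100: █000█000█000█
r13=1101: ██00██00██00██
r14=1110: █0█0█0█0█0█0█0█
r15=1111: ████████████████
r16=10000: █000000000000000█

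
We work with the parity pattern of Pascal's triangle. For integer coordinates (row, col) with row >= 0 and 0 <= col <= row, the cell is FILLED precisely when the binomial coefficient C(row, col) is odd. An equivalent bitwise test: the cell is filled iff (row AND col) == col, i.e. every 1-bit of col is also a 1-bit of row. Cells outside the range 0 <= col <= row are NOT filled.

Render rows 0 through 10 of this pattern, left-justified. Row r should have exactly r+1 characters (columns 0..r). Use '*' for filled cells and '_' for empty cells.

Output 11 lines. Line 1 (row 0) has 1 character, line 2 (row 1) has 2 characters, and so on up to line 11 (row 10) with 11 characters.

r0=0: *
r1=1: **
r2=10: *_*
r3=11: ****
r4=100: *___*
r5=101: **__**
r6=110: *_*_*_*
r7=111: ********
r8=1000: *_______*
r9=1001: **______**
r10=1010: *_*_____*_*

Answer: *
**
*_*
****
*___*
**__**
*_*_*_*
********
*_______*
**______**
*_*_____*_*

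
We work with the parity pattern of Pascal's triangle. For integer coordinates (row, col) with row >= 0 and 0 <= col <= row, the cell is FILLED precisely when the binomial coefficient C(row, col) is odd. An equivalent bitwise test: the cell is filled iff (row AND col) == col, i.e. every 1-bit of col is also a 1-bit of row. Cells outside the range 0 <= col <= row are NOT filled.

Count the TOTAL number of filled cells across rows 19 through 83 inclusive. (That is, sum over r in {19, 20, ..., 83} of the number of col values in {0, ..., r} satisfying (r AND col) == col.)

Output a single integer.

Answer: 836

Derivation:
r19=10011 pc3: +8 =8
r20=10100 pc2: +4 =12
r21=10101 pc3: +8 =20
r22=10110 pc3: +8 =28
r23=10111 pc4: +16 =44
r24=11000 pc2: +4 =48
r25=11001 pc3: +8 =56
r26=11010 pc3: +8 =64
r27=11011 pc4: +16 =80
r28=11100 pc3: +8 =88
r29=11101 pc4: +16 =104
r30=11110 pc4: +16 =120
r31=11111 pc5: +32 =152
r32=100000 pc1: +2 =154
r33=100001 pc2: +4 =158
r34=100010 pc2: +4 =162
r35=100011 pc3: +8 =170
r36=100100 pc2: +4 =174
r37=100101 pc3: +8 =182
r38=100110 pc3: +8 =190
r39=100111 pc4: +16 =206
r40=101000 pc2: +4 =210
r41=101001 pc3: +8 =218
r42=101010 pc3: +8 =226
r43=101011 pc4: +16 =242
r44=101100 pc3: +8 =250
r45=101101 pc4: +16 =266
r46=101110 pc4: +16 =282
r47=101111 pc5: +32 =314
r48=110000 pc2: +4 =318
r49=110001 pc3: +8 =326
r50=110010 pc3: +8 =334
r51=110011 pc4: +16 =350
r52=110100 pc3: +8 =358
r53=110101 pc4: +16 =374
r54=110110 pc4: +16 =390
r55=110111 pc5: +32 =422
r56=111000 pc3: +8 =430
r57=111001 pc4: +16 =446
r58=111010 pc4: +16 =462
r59=111011 pc5: +32 =494
r60=111100 pc4: +16 =510
r61=111101 pc5: +32 =542
r62=111110 pc5: +32 =574
r63=111111 pc6: +64 =638
r64=1000000 pc1: +2 =640
r65=1000001 pc2: +4 =644
r66=1000010 pc2: +4 =648
r67=1000011 pc3: +8 =656
r68=1000100 pc2: +4 =660
r69=1000101 pc3: +8 =668
r70=1000110 pc3: +8 =676
r71=1000111 pc4: +16 =692
r72=1001000 pc2: +4 =696
r73=1001001 pc3: +8 =704
r74=1001010 pc3: +8 =712
r75=1001011 pc4: +16 =728
r76=1001100 pc3: +8 =736
r77=1001101 pc4: +16 =752
r78=1001110 pc4: +16 =768
r79=1001111 pc5: +32 =800
r80=1010000 pc2: +4 =804
r81=1010001 pc3: +8 =812
r82=1010010 pc3: +8 =820
r83=1010011 pc4: +16 =836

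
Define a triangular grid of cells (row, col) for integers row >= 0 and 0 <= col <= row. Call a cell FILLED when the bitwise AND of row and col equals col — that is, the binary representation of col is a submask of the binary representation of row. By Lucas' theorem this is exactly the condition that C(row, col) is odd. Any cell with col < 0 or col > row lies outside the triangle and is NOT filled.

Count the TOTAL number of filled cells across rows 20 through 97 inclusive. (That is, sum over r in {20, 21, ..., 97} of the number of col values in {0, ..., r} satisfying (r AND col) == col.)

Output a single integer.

r20=10100 pc2: +4 =4
r21=10101 pc3: +8 =12
r22=10110 pc3: +8 =20
r23=10111 pc4: +16 =36
r24=11000 pc2: +4 =40
r25=11001 pc3: +8 =48
r26=11010 pc3: +8 =56
r27=11011 pc4: +16 =72
r28=11100 pc3: +8 =80
r29=11101 pc4: +16 =96
r30=11110 pc4: +16 =112
r31=11111 pc5: +32 =144
r32=100000 pc1: +2 =146
r33=100001 pc2: +4 =150
r34=100010 pc2: +4 =154
r35=100011 pc3: +8 =162
r36=100100 pc2: +4 =166
r37=100101 pc3: +8 =174
r38=100110 pc3: +8 =182
r39=100111 pc4: +16 =198
r40=101000 pc2: +4 =202
r41=101001 pc3: +8 =210
r42=101010 pc3: +8 =218
r43=101011 pc4: +16 =234
r44=101100 pc3: +8 =242
r45=101101 pc4: +16 =258
r46=101110 pc4: +16 =274
r47=101111 pc5: +32 =306
r48=110000 pc2: +4 =310
r49=110001 pc3: +8 =318
r50=110010 pc3: +8 =326
r51=110011 pc4: +16 =342
r52=110100 pc3: +8 =350
r53=110101 pc4: +16 =366
r54=110110 pc4: +16 =382
r55=110111 pc5: +32 =414
r56=111000 pc3: +8 =422
r57=111001 pc4: +16 =438
r58=111010 pc4: +16 =454
r59=111011 pc5: +32 =486
r60=111100 pc4: +16 =502
r61=111101 pc5: +32 =534
r62=111110 pc5: +32 =566
r63=111111 pc6: +64 =630
r64=1000000 pc1: +2 =632
r65=1000001 pc2: +4 =636
r66=1000010 pc2: +4 =640
r67=1000011 pc3: +8 =648
r68=1000100 pc2: +4 =652
r69=1000101 pc3: +8 =660
r70=1000110 pc3: +8 =668
r71=1000111 pc4: +16 =684
r72=1001000 pc2: +4 =688
r73=1001001 pc3: +8 =696
r74=1001010 pc3: +8 =704
r75=1001011 pc4: +16 =720
r76=1001100 pc3: +8 =728
r77=1001101 pc4: +16 =744
r78=1001110 pc4: +16 =760
r79=1001111 pc5: +32 =792
r80=1010000 pc2: +4 =796
r81=1010001 pc3: +8 =804
r82=1010010 pc3: +8 =812
r83=1010011 pc4: +16 =828
r84=1010100 pc3: +8 =836
r85=1010101 pc4: +16 =852
r86=1010110 pc4: +16 =868
r87=1010111 pc5: +32 =900
r88=1011000 pc3: +8 =908
r89=1011001 pc4: +16 =924
r90=1011010 pc4: +16 =940
r91=1011011 pc5: +32 =972
r92=1011100 pc4: +16 =988
r93=1011101 pc5: +32 =1020
r94=1011110 pc5: +32 =1052
r95=1011111 pc6: +64 =1116
r96=1100000 pc2: +4 =1120
r97=1100001 pc3: +8 =1128

Answer: 1128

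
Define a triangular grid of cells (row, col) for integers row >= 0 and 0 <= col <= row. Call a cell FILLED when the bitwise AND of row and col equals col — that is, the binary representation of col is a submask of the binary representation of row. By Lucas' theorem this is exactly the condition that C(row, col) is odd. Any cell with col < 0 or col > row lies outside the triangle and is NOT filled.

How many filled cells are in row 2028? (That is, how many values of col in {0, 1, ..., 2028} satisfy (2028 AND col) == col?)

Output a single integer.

Answer: 256

Derivation:
2028 in binary = 11111101100
popcount(2028) = number of 1-bits in 11111101100 = 8
A col c satisfies (2028 AND c) == c iff every set bit of c is also set in 2028; each of the 8 set bits of 2028 can independently be on or off in c.
count = 2^8 = 256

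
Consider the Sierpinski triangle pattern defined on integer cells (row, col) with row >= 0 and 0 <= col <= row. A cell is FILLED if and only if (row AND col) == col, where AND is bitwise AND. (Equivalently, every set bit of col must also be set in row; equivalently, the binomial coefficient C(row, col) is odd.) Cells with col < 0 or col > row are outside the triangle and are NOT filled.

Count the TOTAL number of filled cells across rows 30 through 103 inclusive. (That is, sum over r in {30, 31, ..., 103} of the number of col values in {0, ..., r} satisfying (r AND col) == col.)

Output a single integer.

r30=11110 pc4: +16 =16
r31=11111 pc5: +32 =48
r32=100000 pc1: +2 =50
r33=100001 pc2: +4 =54
r34=100010 pc2: +4 =58
r35=100011 pc3: +8 =66
r36=100100 pc2: +4 =70
r37=100101 pc3: +8 =78
r38=100110 pc3: +8 =86
r39=100111 pc4: +16 =102
r40=101000 pc2: +4 =106
r41=101001 pc3: +8 =114
r42=101010 pc3: +8 =122
r43=101011 pc4: +16 =138
r44=101100 pc3: +8 =146
r45=101101 pc4: +16 =162
r46=101110 pc4: +16 =178
r47=101111 pc5: +32 =210
r48=110000 pc2: +4 =214
r49=110001 pc3: +8 =222
r50=110010 pc3: +8 =230
r51=110011 pc4: +16 =246
r52=110100 pc3: +8 =254
r53=110101 pc4: +16 =270
r54=110110 pc4: +16 =286
r55=110111 pc5: +32 =318
r56=111000 pc3: +8 =326
r57=111001 pc4: +16 =342
r58=111010 pc4: +16 =358
r59=111011 pc5: +32 =390
r60=111100 pc4: +16 =406
r61=111101 pc5: +32 =438
r62=111110 pc5: +32 =470
r63=111111 pc6: +64 =534
r64=1000000 pc1: +2 =536
r65=1000001 pc2: +4 =540
r66=1000010 pc2: +4 =544
r67=1000011 pc3: +8 =552
r68=1000100 pc2: +4 =556
r69=1000101 pc3: +8 =564
r70=1000110 pc3: +8 =572
r71=1000111 pc4: +16 =588
r72=1001000 pc2: +4 =592
r73=1001001 pc3: +8 =600
r74=1001010 pc3: +8 =608
r75=1001011 pc4: +16 =624
r76=1001100 pc3: +8 =632
r77=1001101 pc4: +16 =648
r78=1001110 pc4: +16 =664
r79=1001111 pc5: +32 =696
r80=1010000 pc2: +4 =700
r81=1010001 pc3: +8 =708
r82=1010010 pc3: +8 =716
r83=1010011 pc4: +16 =732
r84=1010100 pc3: +8 =740
r85=1010101 pc4: +16 =756
r86=1010110 pc4: +16 =772
r87=1010111 pc5: +32 =804
r88=1011000 pc3: +8 =812
r89=1011001 pc4: +16 =828
r90=1011010 pc4: +16 =844
r91=1011011 pc5: +32 =876
r92=1011100 pc4: +16 =892
r93=1011101 pc5: +32 =924
r94=1011110 pc5: +32 =956
r95=1011111 pc6: +64 =1020
r96=1100000 pc2: +4 =1024
r97=1100001 pc3: +8 =1032
r98=1100010 pc3: +8 =1040
r99=1100011 pc4: +16 =1056
r100=1100100 pc3: +8 =1064
r101=1100101 pc4: +16 =1080
r102=1100110 pc4: +16 =1096
r103=1100111 pc5: +32 =1128

Answer: 1128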